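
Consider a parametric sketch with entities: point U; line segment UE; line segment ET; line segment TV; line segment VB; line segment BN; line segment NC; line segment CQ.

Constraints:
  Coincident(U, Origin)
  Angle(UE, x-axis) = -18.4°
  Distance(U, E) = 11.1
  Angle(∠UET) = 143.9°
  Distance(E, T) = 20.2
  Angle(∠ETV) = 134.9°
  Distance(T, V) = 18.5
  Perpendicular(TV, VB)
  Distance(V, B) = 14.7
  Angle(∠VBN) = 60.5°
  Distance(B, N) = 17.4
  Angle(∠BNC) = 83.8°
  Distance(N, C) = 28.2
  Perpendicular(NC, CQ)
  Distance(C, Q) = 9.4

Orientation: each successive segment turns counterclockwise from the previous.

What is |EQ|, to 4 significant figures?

48.93

U is at the origin; UE runs at -18.4° with length 11.1, so E = (10.53, -3.504). ∠UET = 143.9° gives ET at 17.70° from the x-axis; with |ET| = 20.2, T = (29.78, 2.638). ∠ETV = 134.9° gives TV at 62.80° from the x-axis; with |TV| = 18.5, V = (38.23, 19.09). TV ⟂ VB, so VB runs at 152.8°; with |VB| = 14.7, B = (25.16, 25.81). ∠VBN = 60.5° gives BN at -87.70° from the x-axis; with |BN| = 17.4, N = (25.86, 8.425). ∠BNC = 83.8° gives NC at 8.500° from the x-axis; with |NC| = 28.2, C = (53.75, 12.59). NC ⟂ CQ, so CQ runs at 98.50°; with |CQ| = 9.4, Q = (52.36, 21.89). Then |EQ| = |Q − E| = 48.93.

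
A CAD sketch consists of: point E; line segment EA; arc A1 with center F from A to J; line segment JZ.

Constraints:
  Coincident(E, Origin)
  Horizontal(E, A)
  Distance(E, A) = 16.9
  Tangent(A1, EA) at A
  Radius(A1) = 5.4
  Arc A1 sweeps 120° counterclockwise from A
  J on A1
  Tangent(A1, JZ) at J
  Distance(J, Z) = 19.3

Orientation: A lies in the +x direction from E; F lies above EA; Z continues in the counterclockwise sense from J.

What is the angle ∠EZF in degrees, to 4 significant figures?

40.04°

E is at the origin; EA is horizontal with |EA| = 16.9 and A on the +x side, so A = (16.90, 0.000). A1 meets EA tangentially, so FA is at right angles to EA, so F = A + (0, 5.4) = (16.90, 5.400). On A1, A sits at bearing -90° from F; a 120° counterclockwise sweep puts J at bearing 30°, so J = F + 5.4·(cos 30°, sin 30°) = (21.58, 8.100). A1 meets JZ tangentially, so FJ is at right angles to JZ, so JZ runs along (−sin 30°, cos 30°); with |JZ| = 19.3, Z = (11.93, 24.81). Then cos ∠EZF = ZE·ZF / (|ZE||ZF|), giving 40.04°.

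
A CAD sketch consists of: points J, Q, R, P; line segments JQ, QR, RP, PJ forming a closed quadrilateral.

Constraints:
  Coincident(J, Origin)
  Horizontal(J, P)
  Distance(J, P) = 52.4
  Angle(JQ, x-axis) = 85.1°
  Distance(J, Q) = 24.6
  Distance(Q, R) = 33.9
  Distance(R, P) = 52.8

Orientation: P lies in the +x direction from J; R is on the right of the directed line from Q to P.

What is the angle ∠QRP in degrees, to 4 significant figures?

76.98°

Checks: |QR| = 33.90 ✓; |RP| = 52.80 ✓.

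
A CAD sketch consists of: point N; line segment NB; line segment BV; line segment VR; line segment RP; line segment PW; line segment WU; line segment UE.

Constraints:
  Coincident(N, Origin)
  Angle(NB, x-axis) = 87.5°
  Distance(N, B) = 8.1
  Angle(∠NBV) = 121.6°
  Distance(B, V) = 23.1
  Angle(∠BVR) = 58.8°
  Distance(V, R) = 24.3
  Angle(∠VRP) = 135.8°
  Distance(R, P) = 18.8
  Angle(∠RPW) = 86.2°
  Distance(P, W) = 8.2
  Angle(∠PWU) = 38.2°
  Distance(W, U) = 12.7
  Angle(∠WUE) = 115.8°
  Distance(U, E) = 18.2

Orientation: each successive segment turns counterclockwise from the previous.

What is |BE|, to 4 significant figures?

43.59

∠PWU = 38.2° gives WU at -173.1° from the x-axis; with |WU| = 12.7, U = (-14.42, -13.07). ∠WUE = 115.8° gives UE at -108.9° from the x-axis; with |UE| = 18.2, E = (-20.31, -30.29). Then |BE| = |E − B| = 43.59.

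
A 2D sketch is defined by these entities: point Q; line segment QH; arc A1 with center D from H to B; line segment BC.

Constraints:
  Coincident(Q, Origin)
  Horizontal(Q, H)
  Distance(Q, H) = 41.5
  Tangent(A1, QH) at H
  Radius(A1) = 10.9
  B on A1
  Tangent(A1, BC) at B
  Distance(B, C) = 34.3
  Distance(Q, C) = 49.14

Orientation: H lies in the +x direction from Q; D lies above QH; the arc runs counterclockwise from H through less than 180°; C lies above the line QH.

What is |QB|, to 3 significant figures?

52.5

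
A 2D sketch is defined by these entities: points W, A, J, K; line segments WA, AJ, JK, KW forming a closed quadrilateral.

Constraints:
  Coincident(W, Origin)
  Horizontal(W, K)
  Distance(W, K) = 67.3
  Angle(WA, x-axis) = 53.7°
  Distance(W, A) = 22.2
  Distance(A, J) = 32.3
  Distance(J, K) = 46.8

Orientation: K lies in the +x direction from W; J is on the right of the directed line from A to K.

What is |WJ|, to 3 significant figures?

25.9

W is at the origin; WK is horizontal with |WK| = 67.3 and K in +x, so K = (67.3, 0). WA runs at 53.7° with |WA| = 22.2, so A = (13.1, 17.9). J is determined by |AJ| = 32.3 and |JK| = 46.8 together: it lies at the intersection of circle(A, 32.3) and circle(K, 46.8). With |AK| = 57.0, the foot of the radical line on AK is 18.5 from A and the perpendicular offset is √(32.3² − 18.5²) = 26.5. Taking the right-of-AK solution: J = (22.4, -13.1).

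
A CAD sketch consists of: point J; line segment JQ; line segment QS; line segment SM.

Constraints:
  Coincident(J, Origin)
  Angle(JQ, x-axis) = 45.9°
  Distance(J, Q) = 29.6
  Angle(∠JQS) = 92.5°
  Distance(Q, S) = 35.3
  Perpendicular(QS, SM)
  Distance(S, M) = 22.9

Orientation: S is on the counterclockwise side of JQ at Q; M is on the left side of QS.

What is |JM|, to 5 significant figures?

37.194

J is at the origin; JQ runs at 45.9° with length 29.6, so Q = 29.6·(cos 45.9°, sin 45.9°) = (20.599, 21.257). ∠JQS = 92.5°, so QS runs at 45.9° + (180° − 92.5°) = 133.40° from the x-axis; with |QS| = 35.3, S = Q + 35.3·(cos 133.40°, sin 133.40°) = (-3.6552, 46.905). QS is perpendicular to SM; with |SM| = 22.9 on the left of QS, M = S + 22.9·(-0.72657, -0.68709) = (-20.294, 31.170). Then |JM| = |M − J| = 37.194.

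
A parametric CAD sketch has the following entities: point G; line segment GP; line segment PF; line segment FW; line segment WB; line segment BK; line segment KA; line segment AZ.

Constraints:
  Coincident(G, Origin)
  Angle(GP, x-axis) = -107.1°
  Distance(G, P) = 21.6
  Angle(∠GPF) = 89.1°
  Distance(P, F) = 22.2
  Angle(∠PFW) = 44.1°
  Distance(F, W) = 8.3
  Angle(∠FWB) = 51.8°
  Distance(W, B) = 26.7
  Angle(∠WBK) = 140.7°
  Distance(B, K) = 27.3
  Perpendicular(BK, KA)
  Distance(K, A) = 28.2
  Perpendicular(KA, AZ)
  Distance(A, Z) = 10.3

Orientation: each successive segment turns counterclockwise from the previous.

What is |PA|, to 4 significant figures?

59.14

G is at the origin; GP runs at -107.1° with length 21.6, so P = (-6.351, -20.65). ∠GPF = 89.1° gives PF at -16.20° from the x-axis; with |PF| = 22.2, F = (14.97, -26.84). ∠PFW = 44.1° gives FW at 119.7° from the x-axis; with |FW| = 8.3, W = (10.85, -19.63). ∠FWB = 51.8° gives WB at -112.1° from the x-axis; with |WB| = 26.7, B = (0.8098, -44.37). ∠WBK = 140.7° gives BK at -72.80° from the x-axis; with |BK| = 27.3, K = (8.883, -70.45). BK is perpendicular to KA, so KA runs at 17.20°; with |KA| = 28.2, A = (35.82, -62.11). Then |PA| = |A − P| = 59.14.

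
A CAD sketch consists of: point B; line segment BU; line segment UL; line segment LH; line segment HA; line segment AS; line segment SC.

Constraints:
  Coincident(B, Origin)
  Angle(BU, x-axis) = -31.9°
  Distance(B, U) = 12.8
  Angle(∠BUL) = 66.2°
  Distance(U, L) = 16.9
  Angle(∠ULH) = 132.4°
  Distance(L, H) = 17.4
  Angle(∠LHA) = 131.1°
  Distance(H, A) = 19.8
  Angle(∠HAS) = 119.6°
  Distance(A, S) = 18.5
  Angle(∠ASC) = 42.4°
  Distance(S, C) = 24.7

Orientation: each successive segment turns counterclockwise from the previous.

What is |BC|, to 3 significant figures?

15.5

B is at the origin; BU runs at -31.9° with length 12.8, so U = (10.9, -6.76). ∠BUL = 66.2° gives UL at 81.9° from the x-axis; with |UL| = 16.9, L = (13.2, 9.97). ∠ULH = 132.4° gives LH at 130° from the x-axis; with |LH| = 17.4, H = (2.18, 23.4). ∠LHA = 131.1° gives HA at 178° from the x-axis; with |HA| = 19.8, A = (-17.6, 23.9). ∠HAS = 119.6° gives AS at -121° from the x-axis; with |AS| = 18.5, S = (-27.2, 8.12). ∠ASC = 42.4° gives SC at 16.4° from the x-axis; with |SC| = 24.7, C = (-3.50, 15.1). Then |BC| = |C − B| = 15.5.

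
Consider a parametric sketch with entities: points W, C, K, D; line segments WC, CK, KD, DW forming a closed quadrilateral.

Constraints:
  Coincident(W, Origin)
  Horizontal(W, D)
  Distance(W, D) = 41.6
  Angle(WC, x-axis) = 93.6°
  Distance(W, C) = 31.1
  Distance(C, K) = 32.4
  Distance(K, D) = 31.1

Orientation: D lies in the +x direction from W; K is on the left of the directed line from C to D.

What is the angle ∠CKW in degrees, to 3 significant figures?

47.3°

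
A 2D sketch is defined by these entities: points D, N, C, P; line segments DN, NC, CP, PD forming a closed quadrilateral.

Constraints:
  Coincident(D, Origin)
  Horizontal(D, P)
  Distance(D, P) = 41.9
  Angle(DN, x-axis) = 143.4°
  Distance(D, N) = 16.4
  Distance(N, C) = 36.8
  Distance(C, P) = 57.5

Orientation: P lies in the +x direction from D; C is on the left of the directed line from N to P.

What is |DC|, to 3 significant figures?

42.8

Checks: D = (0.00, 0.00) ✓; |NC| = 36.80 ✓; |CP| = 57.50 ✓.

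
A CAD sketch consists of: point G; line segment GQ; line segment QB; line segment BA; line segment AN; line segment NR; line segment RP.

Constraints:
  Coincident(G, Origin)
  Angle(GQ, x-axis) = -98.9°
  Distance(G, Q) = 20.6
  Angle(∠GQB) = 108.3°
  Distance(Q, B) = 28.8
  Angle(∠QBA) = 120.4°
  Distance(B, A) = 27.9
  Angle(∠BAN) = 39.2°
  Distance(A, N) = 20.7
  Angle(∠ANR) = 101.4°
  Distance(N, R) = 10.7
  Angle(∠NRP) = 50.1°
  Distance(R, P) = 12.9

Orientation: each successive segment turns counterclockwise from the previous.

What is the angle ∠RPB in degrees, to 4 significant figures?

24.17°

∠ANR = 101.4° gives NR at -108.2° from the x-axis; with |NR| = 10.7, R = (22.09, -26.28). ∠NRP = 50.1° gives RP at 21.70° from the x-axis; with |RP| = 12.9, P = (34.07, -21.51). Then cos ∠RPB = PR·PB / (|PR||PB|), giving 24.17°.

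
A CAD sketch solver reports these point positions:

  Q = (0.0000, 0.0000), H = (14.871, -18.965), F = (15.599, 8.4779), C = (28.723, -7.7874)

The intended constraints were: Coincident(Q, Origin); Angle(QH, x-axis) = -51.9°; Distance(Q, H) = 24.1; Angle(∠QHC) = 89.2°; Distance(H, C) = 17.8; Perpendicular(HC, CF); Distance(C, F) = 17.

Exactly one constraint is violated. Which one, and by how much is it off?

Distance(C, F) = 17 — off by 3.90.

Q = (0.00, 0.00) ✓; QH at -51.90° ✓; |QH| = 24.10 ✓; ∠QHC = 89.20° ✓; |HC| = 17.80 ✓; ∠(HC, CF) = 90.00° ✓; |CF| = 20.90 ✗.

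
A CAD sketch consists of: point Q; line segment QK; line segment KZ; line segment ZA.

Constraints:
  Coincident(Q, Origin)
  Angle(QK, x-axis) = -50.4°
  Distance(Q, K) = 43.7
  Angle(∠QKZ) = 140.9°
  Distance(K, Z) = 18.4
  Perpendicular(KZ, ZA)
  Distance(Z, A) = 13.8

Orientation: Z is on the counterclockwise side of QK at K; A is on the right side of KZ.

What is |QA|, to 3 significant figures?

66.7

Q is at the origin; QK runs at -50.4° with length 43.7, so K = 43.7·(cos -50.4°, sin -50.4°) = (27.9, -33.7). ∠QKZ = 140.9°, so KZ runs at -50.4° + (180° − 140.9°) = -11.3° from the x-axis; with |KZ| = 18.4, Z = K + 18.4·(cos -11.3°, sin -11.3°) = (45.9, -37.3). KZ ⟂ ZA; with |ZA| = 13.8 on the right of KZ, A = Z + 13.8·(-0.196, -0.981) = (43.2, -50.8). Then |QA| = |A − Q| = 66.7.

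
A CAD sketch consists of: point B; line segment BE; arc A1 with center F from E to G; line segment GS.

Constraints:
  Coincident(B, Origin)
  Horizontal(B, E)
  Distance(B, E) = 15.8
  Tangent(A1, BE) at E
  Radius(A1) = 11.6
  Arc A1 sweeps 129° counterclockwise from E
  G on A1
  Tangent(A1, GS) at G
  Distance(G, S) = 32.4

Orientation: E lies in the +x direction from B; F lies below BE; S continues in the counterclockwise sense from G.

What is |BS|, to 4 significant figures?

51.78

B is at the origin; B and E share the same y with |BE| = 15.8 and E on the +x side, so E = (15.80, 0.000). Since A1 is tangent to BE there, FE ⟂ BE, so F = E + (0, -11.6) = (15.80, -11.60). On A1, E sits at bearing 90° from F; a 129° counterclockwise sweep puts G at bearing 219°, so G = F + 11.6·(cos 219°, sin 219°) = (6.785, -18.90). The tangent condition forces FG to be normal to GS, so GS runs along (−sin 219°, cos 219°); with |GS| = 32.4, S = (27.18, -44.08). Then |BS| = |S − B| = 51.78.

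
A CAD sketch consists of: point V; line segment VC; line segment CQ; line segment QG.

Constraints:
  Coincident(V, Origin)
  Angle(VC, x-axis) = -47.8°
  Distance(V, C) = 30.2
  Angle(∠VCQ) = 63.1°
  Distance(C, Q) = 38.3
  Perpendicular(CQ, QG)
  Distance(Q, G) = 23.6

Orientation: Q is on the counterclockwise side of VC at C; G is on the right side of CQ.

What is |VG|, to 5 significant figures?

56.218

V is at the origin; VC runs at -47.8° with length 30.2, so C = 30.2·(cos -47.8°, sin -47.8°) = (20.286, -22.372). ∠VCQ = 63.1°, so CQ runs at -47.8° + (180° − 63.1°) = 69.100° from the x-axis; with |CQ| = 38.3, Q = C + 38.3·(cos 69.100°, sin 69.100°) = (33.949, 13.408). CQ is perpendicular to QG; with |QG| = 23.6 on the right of CQ, G = Q + 23.6·(0.93420, -0.35674) = (55.996, 4.9887). Then |VG| = |G − V| = 56.218.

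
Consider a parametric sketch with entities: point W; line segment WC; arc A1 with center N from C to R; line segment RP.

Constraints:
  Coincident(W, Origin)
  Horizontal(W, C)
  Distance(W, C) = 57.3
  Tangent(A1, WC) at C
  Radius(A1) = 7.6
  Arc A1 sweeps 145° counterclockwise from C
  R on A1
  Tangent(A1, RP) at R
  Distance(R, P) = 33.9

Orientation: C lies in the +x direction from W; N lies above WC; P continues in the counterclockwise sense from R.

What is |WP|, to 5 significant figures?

47.491

On A1, C sits at bearing -90° from N; a 145° counterclockwise sweep puts R at bearing 55°, so R = N + 7.6·(cos 55°, sin 55°) = (61.659, 13.826). Since A1 is tangent to RP there, NR ⟂ RP, so RP runs along (−sin 55°, cos 55°); with |RP| = 33.9, P = (33.890, 33.270). Then |WP| = |P − W| = 47.491.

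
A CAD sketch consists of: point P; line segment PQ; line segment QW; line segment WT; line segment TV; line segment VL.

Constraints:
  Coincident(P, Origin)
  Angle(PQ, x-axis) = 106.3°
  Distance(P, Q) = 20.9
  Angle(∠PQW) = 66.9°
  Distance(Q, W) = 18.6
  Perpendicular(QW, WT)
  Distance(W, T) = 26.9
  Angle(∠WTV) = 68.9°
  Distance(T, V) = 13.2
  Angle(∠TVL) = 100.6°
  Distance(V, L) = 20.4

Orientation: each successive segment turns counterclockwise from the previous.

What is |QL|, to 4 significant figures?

10.22

P is at the origin; PQ runs at 106.3° with length 20.9, so Q = (-5.866, 20.06). ∠PQW = 66.9° gives QW at -140.6° from the x-axis; with |QW| = 18.6, W = (-20.24, 8.254). QW ⟂ WT, so WT runs at -50.60°; with |WT| = 26.9, T = (-3.165, -12.53). ∠WTV = 68.9° gives TV at 60.50° from the x-axis; with |TV| = 13.2, V = (3.335, -1.044). ∠TVL = 100.6° gives VL at 139.9° from the x-axis; with |VL| = 20.4, L = (-12.27, 12.10). Then |QL| = |L − Q| = 10.22.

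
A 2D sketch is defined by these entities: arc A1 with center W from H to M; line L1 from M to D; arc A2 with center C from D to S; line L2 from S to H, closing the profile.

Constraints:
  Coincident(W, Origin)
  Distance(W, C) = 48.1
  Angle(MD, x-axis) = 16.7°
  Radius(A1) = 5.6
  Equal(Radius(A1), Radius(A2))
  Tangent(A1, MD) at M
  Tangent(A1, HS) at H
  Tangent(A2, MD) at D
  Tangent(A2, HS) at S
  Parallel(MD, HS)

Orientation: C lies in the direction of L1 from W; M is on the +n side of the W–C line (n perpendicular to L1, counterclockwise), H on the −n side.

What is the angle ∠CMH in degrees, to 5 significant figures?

83.359°

The slot axis is L1's direction at 16.7°, so u = (cos 16.7°, sin 16.7°) = (0.95782, 0.28736) and n = (−sin 16.7°, cos 16.7°) = (-0.28736, 0.95782). W is at the origin and C lies 48.1 along u from W, so C = 48.1·u = (46.071, 13.822). Tangency of A1 to both parallel lines with radius 5.6 puts M and H at W ± 5.6·n: M = (-1.6092, 5.3638), H = (1.6092, -5.3638). Then cos ∠CMH = MC·MH / (|MC||MH|), giving 83.359°.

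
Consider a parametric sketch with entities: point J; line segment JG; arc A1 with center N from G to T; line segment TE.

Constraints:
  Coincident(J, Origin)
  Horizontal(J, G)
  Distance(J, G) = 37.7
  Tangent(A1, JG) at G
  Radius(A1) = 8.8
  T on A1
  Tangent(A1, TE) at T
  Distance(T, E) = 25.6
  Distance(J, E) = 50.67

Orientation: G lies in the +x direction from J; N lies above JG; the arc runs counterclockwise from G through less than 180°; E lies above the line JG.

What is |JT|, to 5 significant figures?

47.410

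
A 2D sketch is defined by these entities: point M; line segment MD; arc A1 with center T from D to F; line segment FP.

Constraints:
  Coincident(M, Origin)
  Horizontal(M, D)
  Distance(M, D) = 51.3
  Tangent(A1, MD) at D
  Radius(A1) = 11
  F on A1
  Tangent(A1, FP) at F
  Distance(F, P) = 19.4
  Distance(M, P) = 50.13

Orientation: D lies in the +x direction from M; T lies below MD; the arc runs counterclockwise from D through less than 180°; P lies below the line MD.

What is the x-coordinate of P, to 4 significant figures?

39.99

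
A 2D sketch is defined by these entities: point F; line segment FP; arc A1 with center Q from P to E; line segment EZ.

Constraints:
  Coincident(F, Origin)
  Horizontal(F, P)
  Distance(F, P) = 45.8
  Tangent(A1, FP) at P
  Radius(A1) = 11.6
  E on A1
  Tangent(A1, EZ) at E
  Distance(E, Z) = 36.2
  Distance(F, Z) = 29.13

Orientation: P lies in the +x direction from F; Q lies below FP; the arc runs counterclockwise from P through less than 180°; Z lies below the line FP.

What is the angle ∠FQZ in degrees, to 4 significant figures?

38.05°

Checks: |QE| = 11.60 ✓; ∠(QE, EZ) = 90.00° ✓; |EZ| = 36.20 ✓; |FZ| = 29.13 ✓.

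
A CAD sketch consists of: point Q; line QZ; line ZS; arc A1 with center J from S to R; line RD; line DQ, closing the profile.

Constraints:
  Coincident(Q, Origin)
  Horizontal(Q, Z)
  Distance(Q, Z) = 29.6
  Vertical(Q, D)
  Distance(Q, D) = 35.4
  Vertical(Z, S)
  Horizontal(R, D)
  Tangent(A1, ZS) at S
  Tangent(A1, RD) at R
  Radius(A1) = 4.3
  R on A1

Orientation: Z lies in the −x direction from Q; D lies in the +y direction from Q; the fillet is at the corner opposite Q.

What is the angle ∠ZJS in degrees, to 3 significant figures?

82.1°

Q is at the origin; Q and Z share the same y with |QZ| = 29.6 and Z on the −x side, so Z = (-29.6, 0.00). QD is vertical with |QD| = 35.4 and D on the +y side, so D = (0.00, 35.4). The virtual corner opposite Q is at (-29.6, 35.4). Since A1 is tangent to ZS there, JS ⟂ ZS and tangency of A1 to RD means the radius JR is perpendicular to RD, with radius 4.3, so the center J sits 4.3 in from both sides at J = (-25.3, 31.1). That places the tangent points at S = (-29.6, 31.1) on ZS and R = (-25.3, 35.4) on RD. Then cos ∠ZJS = JZ·JS / (|JZ||JS|), giving 82.1°.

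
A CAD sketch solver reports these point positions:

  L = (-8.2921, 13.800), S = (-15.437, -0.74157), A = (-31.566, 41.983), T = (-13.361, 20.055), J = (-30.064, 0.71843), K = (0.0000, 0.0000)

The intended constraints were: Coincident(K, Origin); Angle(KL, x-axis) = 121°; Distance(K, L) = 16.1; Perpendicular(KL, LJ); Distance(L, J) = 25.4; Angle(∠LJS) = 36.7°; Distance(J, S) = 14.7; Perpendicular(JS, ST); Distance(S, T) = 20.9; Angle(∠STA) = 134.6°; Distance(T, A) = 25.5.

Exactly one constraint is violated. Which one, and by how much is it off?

Distance(T, A) = 25.5 — off by 3.00.

K = (0.00, 0.00) ✓; KL at 121.0° ✓; |KL| = 16.10 ✓; ∠(KL, LJ) = 90.00° ✓; |LJ| = 25.40 ✓; ∠LJS = 36.70° ✓; |JS| = 14.70 ✓; ∠(JS, ST) = 90.00° ✓; |ST| = 20.90 ✓; ∠STA = 134.6° ✓; |TA| = 28.50 ✗.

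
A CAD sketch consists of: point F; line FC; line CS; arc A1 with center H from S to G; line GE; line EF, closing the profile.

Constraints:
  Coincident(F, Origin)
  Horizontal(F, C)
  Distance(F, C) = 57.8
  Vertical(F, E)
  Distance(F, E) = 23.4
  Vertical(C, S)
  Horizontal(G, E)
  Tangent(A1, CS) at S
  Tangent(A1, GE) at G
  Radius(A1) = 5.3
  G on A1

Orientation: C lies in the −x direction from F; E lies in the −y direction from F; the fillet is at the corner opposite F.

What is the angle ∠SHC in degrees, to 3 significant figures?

73.7°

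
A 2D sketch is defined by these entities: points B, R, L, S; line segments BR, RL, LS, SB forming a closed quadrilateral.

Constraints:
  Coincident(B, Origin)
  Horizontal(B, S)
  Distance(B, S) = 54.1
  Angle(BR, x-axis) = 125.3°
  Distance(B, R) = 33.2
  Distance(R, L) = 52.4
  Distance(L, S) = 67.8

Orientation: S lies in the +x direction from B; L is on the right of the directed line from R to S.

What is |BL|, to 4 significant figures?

26.01

Checks: |RL| = 52.40 ✓; |LS| = 67.80 ✓.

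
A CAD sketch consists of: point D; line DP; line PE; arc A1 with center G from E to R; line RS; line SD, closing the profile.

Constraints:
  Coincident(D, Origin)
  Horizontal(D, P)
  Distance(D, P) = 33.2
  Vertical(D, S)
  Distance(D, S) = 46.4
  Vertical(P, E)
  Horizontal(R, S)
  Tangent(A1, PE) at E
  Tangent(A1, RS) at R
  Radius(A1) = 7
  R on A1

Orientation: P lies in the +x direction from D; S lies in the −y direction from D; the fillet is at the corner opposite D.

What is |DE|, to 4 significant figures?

51.52

D is at the origin; D and P share the same y with |DP| = 33.2 and P on the +x side, so P = (33.20, 0.000). DS is vertical with |DS| = 46.4 and S on the −y side, so S = (0.000, -46.40). The virtual corner opposite D is at (33.20, -46.40). A1 meets PE tangentially, so GE is at right angles to PE and tangency of A1 to RS means the radius GR is perpendicular to RS, with radius 7.0, so the center G sits 7.0 in from both sides at G = (26.20, -39.40). That places the tangent points at E = (33.20, -39.40) on PE and R = (26.20, -46.40) on RS. Then |DE| = |E − D| = 51.52.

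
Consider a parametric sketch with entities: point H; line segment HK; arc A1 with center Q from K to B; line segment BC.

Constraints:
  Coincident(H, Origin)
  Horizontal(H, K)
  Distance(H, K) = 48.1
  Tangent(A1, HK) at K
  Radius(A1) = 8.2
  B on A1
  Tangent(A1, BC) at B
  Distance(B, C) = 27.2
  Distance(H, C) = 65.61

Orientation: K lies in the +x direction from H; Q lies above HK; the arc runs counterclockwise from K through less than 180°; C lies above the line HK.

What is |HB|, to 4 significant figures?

56.94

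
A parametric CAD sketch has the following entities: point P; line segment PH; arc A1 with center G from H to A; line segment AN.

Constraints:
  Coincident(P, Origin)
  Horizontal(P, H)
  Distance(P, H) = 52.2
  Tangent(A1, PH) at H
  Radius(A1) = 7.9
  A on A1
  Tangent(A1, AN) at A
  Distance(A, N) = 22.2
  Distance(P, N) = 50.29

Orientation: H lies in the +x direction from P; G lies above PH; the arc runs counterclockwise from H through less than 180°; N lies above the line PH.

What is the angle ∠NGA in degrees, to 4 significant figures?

70.41°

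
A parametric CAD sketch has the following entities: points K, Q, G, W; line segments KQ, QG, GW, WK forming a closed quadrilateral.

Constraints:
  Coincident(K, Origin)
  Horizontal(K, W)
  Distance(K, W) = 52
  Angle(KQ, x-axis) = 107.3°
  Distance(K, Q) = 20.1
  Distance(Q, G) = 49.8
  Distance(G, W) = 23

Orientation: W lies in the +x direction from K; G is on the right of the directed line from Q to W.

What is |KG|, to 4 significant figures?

34.83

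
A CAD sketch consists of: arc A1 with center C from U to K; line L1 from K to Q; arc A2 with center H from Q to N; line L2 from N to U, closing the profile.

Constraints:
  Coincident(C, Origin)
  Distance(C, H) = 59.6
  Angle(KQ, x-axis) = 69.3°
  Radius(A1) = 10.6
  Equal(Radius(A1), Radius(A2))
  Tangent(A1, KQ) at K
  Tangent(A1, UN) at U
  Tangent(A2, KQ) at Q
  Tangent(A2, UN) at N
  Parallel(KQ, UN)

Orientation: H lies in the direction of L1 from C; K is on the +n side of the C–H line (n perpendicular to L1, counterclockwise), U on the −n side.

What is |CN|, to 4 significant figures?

60.54

The slot axis is L1's direction at 69.3°, so u = (cos 69.3°, sin 69.3°) = (0.3535, 0.9354) and n = (−sin 69.3°, cos 69.3°) = (-0.9354, 0.3535). C is at the origin and H lies 59.6 along u from C, so H = 59.6·u = (21.07, 55.75). Tangency of A1 to both parallel lines with radius 10.6 puts K and U at C ± 10.6·n: K = (-9.916, 3.747), U = (9.916, -3.747). Equal radii place Q and N the same way about H: Q = H + 10.6·n = (11.15, 59.50), N = H − 10.6·n = (30.98, 52.01). Then |CN| = |N − C| = 60.54.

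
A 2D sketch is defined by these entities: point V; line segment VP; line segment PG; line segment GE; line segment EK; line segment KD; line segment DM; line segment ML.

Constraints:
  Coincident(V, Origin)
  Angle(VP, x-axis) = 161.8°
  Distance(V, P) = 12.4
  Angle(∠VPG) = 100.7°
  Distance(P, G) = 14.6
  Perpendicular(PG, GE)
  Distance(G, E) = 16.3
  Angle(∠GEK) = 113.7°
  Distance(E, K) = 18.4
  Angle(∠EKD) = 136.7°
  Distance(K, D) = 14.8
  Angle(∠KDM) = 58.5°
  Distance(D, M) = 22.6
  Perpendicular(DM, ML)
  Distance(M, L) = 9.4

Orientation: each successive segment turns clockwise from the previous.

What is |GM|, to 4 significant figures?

13.96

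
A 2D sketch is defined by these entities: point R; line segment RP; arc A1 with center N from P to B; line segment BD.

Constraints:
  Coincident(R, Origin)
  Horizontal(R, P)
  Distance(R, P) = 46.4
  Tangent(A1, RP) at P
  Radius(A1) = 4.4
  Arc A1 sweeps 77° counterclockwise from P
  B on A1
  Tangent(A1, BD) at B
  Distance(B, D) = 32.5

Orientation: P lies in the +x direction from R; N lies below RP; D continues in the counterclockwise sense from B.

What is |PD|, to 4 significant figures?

36.94

On A1, P sits at bearing 90° from N; a 77° counterclockwise sweep puts B at bearing 167°, so B = N + 4.4·(cos 167°, sin 167°) = (42.11, -3.410). A1 meets BD tangentially, so NB is at right angles to BD, so BD runs along (−sin 167°, cos 167°); with |BD| = 32.5, D = (34.80, -35.08). Then |PD| = |D − P| = 36.94.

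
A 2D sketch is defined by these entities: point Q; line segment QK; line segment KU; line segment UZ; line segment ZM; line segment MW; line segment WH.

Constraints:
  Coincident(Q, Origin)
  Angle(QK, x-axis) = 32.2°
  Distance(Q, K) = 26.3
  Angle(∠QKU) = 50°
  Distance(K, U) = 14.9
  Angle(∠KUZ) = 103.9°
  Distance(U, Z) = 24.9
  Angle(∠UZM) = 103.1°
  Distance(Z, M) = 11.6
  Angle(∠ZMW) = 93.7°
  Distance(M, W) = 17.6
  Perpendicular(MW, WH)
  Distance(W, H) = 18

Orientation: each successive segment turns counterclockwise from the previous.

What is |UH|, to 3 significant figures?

5.54

Q is at the origin; QK runs at 32.2° with length 26.3, so K = (22.3, 14.0). ∠QKU = 50.0° gives KU at 162° from the x-axis; with |KU| = 14.9, U = (8.07, 18.6). ∠KUZ = 103.9° gives UZ at -122° from the x-axis; with |UZ| = 24.9, Z = (-5.02, -2.62). ∠UZM = 103.1° gives ZM at -44.8° from the x-axis; with |ZM| = 11.6, M = (3.21, -10.8). ∠ZMW = 93.7° gives MW at 41.5° from the x-axis; with |MW| = 17.6, W = (16.4, 0.873). The perpendicularity gives WH at right angles to MW, so WH runs at 131°; with |WH| = 18.0, H = (4.47, 14.4). Then |UH| = |H − U| = 5.54.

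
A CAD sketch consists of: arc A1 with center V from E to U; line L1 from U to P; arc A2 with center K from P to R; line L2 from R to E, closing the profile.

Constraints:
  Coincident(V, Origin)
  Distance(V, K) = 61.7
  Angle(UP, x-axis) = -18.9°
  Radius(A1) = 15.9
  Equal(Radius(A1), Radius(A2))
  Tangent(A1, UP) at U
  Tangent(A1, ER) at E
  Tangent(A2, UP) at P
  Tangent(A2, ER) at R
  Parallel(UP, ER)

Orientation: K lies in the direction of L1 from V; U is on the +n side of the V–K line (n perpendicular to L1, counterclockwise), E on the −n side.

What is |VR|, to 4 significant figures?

63.72

The slot axis is L1's direction at -18.9°, so u = (cos -18.9°, sin -18.9°) = (0.9461, -0.3239) and n = (−sin -18.9°, cos -18.9°) = (0.3239, 0.9461). V is at the origin and K lies 61.7 along u from V, so K = 61.7·u = (58.37, -19.99). Tangency of A1 to both parallel lines with radius 15.9 puts U and E at V ± 15.9·n: U = (5.150, 15.04), E = (-5.150, -15.04). Equal radii place P and R the same way about K: P = K + 15.9·n = (63.52, -4.943), R = K − 15.9·n = (53.22, -35.03). Then |VR| = |R − V| = 63.72.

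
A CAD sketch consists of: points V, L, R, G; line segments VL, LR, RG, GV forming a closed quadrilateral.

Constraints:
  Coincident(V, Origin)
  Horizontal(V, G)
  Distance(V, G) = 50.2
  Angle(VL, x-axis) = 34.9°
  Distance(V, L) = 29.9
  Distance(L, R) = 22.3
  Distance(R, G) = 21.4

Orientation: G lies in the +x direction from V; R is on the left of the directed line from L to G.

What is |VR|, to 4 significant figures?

51.02

Checks: |LR| = 22.30 ✓; |RG| = 21.40 ✓.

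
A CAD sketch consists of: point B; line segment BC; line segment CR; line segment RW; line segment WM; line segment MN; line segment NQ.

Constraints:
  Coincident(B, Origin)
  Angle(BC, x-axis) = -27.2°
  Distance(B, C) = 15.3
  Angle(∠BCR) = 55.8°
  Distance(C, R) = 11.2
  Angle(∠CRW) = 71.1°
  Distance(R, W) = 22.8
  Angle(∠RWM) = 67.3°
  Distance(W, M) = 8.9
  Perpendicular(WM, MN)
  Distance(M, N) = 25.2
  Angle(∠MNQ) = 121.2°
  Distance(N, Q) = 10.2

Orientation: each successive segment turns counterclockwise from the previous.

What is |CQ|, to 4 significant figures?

23.96

B is at the origin; BC runs at -27.2° with length 15.3, so C = (13.61, -6.994). ∠BCR = 55.8° gives CR at 97.00° from the x-axis; with |CR| = 11.2, R = (12.24, 4.123). ∠CRW = 71.1° gives RW at -154.1° from the x-axis; with |RW| = 22.8, W = (-8.267, -5.836). ∠RWM = 67.3° gives WM at -41.40° from the x-axis; with |WM| = 8.9, M = (-1.591, -11.72). WM is perpendicular to MN, so MN runs at 48.60°; with |MN| = 25.2, N = (15.07, 7.181). ∠MNQ = 121.2° gives NQ at 107.4° from the x-axis; with |NQ| = 10.2, Q = (12.02, 16.91). Then |CQ| = |Q − C| = 23.96.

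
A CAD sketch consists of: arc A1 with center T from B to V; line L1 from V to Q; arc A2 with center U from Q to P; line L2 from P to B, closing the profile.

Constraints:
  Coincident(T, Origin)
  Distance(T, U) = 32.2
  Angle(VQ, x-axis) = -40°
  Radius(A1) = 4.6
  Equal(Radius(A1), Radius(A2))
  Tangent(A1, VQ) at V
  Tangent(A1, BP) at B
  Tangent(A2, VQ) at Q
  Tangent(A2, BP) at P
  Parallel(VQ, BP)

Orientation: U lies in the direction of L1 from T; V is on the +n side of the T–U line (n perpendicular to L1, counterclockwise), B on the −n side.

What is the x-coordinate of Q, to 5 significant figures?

27.623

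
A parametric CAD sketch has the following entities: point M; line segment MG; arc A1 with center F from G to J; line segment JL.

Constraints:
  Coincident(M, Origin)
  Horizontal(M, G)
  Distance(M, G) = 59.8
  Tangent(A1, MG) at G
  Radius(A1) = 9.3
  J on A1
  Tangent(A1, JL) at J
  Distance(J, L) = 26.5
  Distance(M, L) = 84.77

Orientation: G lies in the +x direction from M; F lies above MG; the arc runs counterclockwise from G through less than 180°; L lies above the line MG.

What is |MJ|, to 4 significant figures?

68.41

Checks: |FJ| = 9.300 ✓; ∠(FJ, JL) = 90.00° ✓; |JL| = 26.50 ✓; |ML| = 84.77 ✓.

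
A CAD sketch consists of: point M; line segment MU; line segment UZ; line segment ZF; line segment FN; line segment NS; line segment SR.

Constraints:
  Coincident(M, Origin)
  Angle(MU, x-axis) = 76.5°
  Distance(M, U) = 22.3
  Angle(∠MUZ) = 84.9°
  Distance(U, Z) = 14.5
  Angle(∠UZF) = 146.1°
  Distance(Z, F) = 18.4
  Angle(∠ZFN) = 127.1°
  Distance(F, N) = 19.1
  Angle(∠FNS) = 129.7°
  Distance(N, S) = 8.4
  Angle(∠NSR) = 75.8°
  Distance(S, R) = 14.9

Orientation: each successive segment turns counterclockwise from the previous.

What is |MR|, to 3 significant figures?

15.5

M is at the origin; MU runs at 76.5° with length 22.3, so U = (5.21, 21.7). ∠MUZ = 84.9° gives UZ at 172° from the x-axis; with |UZ| = 14.5, Z = (-9.14, 23.8). ∠UZF = 146.1° gives ZF at -154° from the x-axis; with |ZF| = 18.4, F = (-25.7, 15.9). ∠ZFN = 127.1° gives FN at -102° from the x-axis; with |FN| = 19.1, N = (-29.6, -2.83). ∠FNS = 129.7° gives NS at -51.3° from the x-axis; with |NS| = 8.4, S = (-24.3, -9.38). ∠NSR = 75.8° gives SR at 52.9° from the x-axis; with |SR| = 14.9, R = (-15.3, 2.50). Then |MR| = |R − M| = 15.5.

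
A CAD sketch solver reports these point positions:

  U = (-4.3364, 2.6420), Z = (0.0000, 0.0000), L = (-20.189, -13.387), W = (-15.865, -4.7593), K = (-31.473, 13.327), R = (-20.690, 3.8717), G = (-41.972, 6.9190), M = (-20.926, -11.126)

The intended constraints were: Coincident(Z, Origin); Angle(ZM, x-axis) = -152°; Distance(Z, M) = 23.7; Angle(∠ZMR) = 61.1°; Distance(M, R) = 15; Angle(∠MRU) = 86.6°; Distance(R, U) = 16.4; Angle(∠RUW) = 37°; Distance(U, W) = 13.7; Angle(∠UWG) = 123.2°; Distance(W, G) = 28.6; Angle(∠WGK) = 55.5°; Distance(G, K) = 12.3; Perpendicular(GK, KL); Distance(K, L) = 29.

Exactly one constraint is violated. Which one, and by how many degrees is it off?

Perpendicular(GK, KL) — off by 8.50°.

Z = (0.00, 0.00) ✓; ZM at -152.0° ✓; |ZM| = 23.70 ✓; ∠ZMR = 61.10° ✓; |MR| = 15.00 ✓; ∠MRU = 86.60° ✓; |RU| = 16.40 ✓; ∠RUW = 37.00° ✓; |UW| = 13.70 ✓; ∠UWG = 123.2° ✓; |WG| = 28.60 ✓; ∠WGK = 55.50° ✓; |GK| = 12.30 ✓; ∠(GK, KL) = 98.50° ✗; |KL| = 29.00 ✓.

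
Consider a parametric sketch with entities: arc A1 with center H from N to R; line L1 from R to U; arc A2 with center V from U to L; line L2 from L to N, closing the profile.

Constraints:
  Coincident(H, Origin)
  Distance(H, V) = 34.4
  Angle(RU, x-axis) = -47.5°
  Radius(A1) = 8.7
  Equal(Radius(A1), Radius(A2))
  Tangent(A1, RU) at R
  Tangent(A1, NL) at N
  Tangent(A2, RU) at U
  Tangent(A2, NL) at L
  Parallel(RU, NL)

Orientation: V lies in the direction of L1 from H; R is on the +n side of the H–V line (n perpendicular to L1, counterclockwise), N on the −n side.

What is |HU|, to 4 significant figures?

35.48

The slot axis is L1's direction at -47.5°, so u = (cos -47.5°, sin -47.5°) = (0.6756, -0.7373) and n = (−sin -47.5°, cos -47.5°) = (0.7373, 0.6756). H is at the origin and V lies 34.4 along u from H, so V = 34.4·u = (23.24, -25.36). Tangency of A1 to both parallel lines with radius 8.7 puts R and N at H ± 8.7·n: R = (6.414, 5.878), N = (-6.414, -5.878). Equal radii place U and L the same way about V: U = V + 8.7·n = (29.65, -19.48), L = V − 8.7·n = (16.83, -31.24). Then |HU| = |U − H| = 35.48.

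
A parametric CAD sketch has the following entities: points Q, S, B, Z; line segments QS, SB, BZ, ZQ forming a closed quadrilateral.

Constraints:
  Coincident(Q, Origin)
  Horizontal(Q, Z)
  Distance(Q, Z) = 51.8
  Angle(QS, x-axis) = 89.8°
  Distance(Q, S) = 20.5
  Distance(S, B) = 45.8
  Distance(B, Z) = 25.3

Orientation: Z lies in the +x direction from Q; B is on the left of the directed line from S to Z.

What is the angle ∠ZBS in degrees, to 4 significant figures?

98.90°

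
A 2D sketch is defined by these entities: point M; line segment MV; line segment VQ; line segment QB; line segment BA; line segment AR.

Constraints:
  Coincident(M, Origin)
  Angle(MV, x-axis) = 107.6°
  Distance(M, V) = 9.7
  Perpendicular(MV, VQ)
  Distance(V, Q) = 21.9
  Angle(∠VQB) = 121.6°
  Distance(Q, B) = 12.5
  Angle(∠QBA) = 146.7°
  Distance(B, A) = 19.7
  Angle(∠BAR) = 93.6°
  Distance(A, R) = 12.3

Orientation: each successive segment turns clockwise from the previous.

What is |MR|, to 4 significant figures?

26.18

∠QBA = 146.7° gives BA at -74.10° from the x-axis; with |BA| = 19.7, A = (32.80, -11.25). ∠BAR = 93.6° gives AR at -160.5° from the x-axis; with |AR| = 12.3, R = (21.21, -15.35). Then |MR| = |R − M| = 26.18.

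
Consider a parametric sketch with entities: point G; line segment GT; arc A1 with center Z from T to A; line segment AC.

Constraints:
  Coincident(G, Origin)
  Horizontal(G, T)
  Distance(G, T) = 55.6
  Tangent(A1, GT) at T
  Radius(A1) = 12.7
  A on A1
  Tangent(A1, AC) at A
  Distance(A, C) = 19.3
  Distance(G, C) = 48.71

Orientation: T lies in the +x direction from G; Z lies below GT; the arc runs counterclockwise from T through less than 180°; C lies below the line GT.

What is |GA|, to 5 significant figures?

44.334

Checks: G = (0.00, 0.00) ✓; ∠(ZT, TG) = 90.00° ✓; |ZT| = 12.70 ✓; |ZA| = 12.70 ✓; ∠(ZA, AC) = 90.00° ✓; |AC| = 19.30 ✓; |GC| = 48.71 ✓.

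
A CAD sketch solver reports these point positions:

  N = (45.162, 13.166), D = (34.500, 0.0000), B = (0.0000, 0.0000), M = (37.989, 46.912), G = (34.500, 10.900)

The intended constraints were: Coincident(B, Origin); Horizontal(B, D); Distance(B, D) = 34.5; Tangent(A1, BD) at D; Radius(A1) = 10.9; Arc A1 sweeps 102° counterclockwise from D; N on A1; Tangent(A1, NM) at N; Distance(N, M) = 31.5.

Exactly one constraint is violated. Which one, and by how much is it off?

Distance(N, M) = 31.5 — off by 3.00.

B = (0.00, 0.00) ✓; B.y = 0.00, D.y = 0.00 ✓; |BD| = 34.50 ✓; ∠(GD, DB) = 90.00° ✓; |GD| = 10.90 ✓; bearing(G→N) − bearing(G→D) = 102.0° ✓; |GN| = 10.90 ✓; ∠(GN, NM) = 90.00° ✓; |NM| = 34.50 ✗.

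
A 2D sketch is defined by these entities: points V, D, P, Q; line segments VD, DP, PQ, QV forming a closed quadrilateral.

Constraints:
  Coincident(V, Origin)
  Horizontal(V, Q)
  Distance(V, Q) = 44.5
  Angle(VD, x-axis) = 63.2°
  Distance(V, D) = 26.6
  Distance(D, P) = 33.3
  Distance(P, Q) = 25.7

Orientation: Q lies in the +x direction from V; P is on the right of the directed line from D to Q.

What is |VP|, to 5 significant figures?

21.970

Checks: |DP| = 33.30 ✓; |PQ| = 25.70 ✓.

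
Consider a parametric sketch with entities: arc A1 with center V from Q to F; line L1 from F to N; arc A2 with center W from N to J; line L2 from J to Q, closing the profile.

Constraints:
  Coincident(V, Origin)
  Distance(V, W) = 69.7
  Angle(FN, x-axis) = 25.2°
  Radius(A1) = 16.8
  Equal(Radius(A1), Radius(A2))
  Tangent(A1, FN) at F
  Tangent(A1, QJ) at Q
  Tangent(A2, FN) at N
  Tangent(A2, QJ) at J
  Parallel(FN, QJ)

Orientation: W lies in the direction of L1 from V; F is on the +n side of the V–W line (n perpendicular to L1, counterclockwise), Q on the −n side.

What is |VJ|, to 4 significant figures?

71.70

Tangency of A1 to both parallel lines with radius 16.8 puts F and Q at V ± 16.8·n: F = (-7.153, 15.20), Q = (7.153, -15.20). Equal radii place N and J the same way about W: N = W + 16.8·n = (55.91, 44.88), J = W − 16.8·n = (70.22, 14.48). Then |VJ| = |J − V| = 71.70.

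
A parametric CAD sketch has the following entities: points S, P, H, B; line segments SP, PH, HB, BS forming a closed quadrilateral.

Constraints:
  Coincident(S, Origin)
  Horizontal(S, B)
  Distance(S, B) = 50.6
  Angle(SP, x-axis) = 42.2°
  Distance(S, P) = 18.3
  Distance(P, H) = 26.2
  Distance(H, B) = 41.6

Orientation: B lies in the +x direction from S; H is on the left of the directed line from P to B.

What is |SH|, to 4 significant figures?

44.09

S is at the origin; SB is horizontal with |SB| = 50.6 and B in +x, so B = (50.6, 0). SP runs at 42.2° with |SP| = 18.3, so P = (13.56, 12.29). H is determined by |PH| = 26.2 and |HB| = 41.6 together: it lies at the intersection of circle(P, 26.2) and circle(B, 41.6). With |PB| = 39.03, the foot of the radical line on PB is 6.139 from P and the perpendicular offset is √(26.2² − 6.139²) = 25.47. Taking the left-of-PB solution: H = (27.41, 34.53).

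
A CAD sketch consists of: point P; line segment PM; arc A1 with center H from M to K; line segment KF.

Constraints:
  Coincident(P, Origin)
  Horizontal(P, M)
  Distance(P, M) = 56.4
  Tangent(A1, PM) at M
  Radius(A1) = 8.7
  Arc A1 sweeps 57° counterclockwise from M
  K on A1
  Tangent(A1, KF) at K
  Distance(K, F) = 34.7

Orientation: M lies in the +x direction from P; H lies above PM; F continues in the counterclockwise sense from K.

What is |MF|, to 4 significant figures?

42.18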